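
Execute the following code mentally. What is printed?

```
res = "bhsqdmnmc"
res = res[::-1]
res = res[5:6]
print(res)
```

reverse → 'cmnmdqshb'
slice [5:6] → 'q'

q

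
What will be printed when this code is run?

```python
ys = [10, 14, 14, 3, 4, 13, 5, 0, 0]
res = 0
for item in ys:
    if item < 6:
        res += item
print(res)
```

item=10: not <6
item=14: not <6
item=14: not <6
item=3: <6, res = 0+3 = 3
item=4: <6, res = 3+4 = 7
item=13: not <6
item=5: <6, res = 7+5 = 12
item=0: <6, res = 12+0 = 12
item=0: <6, res = 12+0 = 12

12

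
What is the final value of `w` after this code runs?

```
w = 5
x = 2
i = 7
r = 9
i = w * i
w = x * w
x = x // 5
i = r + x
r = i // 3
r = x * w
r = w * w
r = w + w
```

i = 5*7 = 35
w = 2*5 = 10
x = 2//5 = 0
i = 9+0 = 9
r = 9//3 = 3
r = 0*10 = 0
r = 10*10 = 100
r = 10+10 = 20

10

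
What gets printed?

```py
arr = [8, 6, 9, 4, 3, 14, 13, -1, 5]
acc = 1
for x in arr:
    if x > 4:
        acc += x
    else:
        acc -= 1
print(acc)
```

x=8: >4, acc = 1+8 = 9
x=6: >4, acc = 9+6 = 15
x=9: >4, acc = 15+9 = 24
x=4: not >4, acc = 24-1 = 23
x=3: not >4, acc = 23-1 = 22
x=14: >4, acc = 22+14 = 36
x=13: >4, acc = 36+13 = 49
x=-1: not >4, acc = 49-1 = 48
x=5: >4, acc = 48+5 = 53

53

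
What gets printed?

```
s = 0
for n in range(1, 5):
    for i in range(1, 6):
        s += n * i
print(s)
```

n=1,i=1: s = 0+1 = 1
n=1,i=2: s = 1+2 = 3
n=1,i=3: s = 3+3 = 6
n=1,i=4: s = 6+4 = 10
n=1,i=5: s = 10+5 = 15
n=2,i=1: s = 15+2 = 17
n=2,i=2: s = 17+4 = 21
n=2,i=3: s = 21+6 = 27
n=2,i=4: s = 27+8 = 35
n=2,i=5: s = 35+10 = 45
n=3,i=1: s = 45+3 = 48
n=3,i=2: s = 48+6 = 54
n=3,i=3: s = 54+9 = 63
n=3,i=4: s = 63+12 = 75
n=3,i=5: s = 75+15 = 90
n=4,i=1: s = 90+4 = 94
n=4,i=2: s = 94+8 = 102
n=4,i=3: s = 102+12 = 114
n=4,i=4: s = 114+16 = 130
n=4,i=5: s = 130+20 = 150

150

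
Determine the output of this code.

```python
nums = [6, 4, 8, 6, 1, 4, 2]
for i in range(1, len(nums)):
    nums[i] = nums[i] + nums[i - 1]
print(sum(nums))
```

i=1: nums[1] = 4+6 = 10 → [6, 10, 8, 6, 1, 4, 2]
i=2: nums[2] = 8+10 = 18 → [6, 10, 18, 6, 1, 4, 2]
i=3: nums[3] = 6+18 = 24 → [6, 10, 18, 24, 1, 4, 2]
i=4: nums[4] = 1+24 = 25 → [6, 10, 18, 24, 25, 4, 2]
i=5: nums[5] = 4+25 = 29 → [6, 10, 18, 24, 25, 29, 2]
i=6: nums[6] = 2+29 = 31 → [6, 10, 18, 24, 25, 29, 31]
sum = 143

143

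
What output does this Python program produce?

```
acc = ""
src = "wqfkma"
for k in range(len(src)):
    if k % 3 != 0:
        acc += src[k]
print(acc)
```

k=0: skip
k=1: add 'q' → 'q'
k=2: add 'f' → 'qf'
k=3: skip
k=4: add 'm' → 'qfm'
k=5: add 'a' → 'qfma'

qfma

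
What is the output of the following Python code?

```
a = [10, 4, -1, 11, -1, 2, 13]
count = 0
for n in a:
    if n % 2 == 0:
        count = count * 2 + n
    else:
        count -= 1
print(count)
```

43

n=10: even, count = 0*2+10 = 10
n=4: even, count = 10*2+4 = 24
n=-1: not even, count = 24-1 = 23
n=11: not even, count = 23-1 = 22
n=-1: not even, count = 22-1 = 21
n=2: even, count = 21*2+2 = 44
n=13: not even, count = 44-1 = 43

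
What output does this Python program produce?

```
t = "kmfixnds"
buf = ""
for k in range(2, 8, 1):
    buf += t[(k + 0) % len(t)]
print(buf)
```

k=2: add t[2]='f' → 'f'
k=3: add t[3]='i' → 'fi'
k=4: add t[4]='x' → 'fix'
k=5: add t[5]='n' → 'fixn'
k=6: add t[6]='d' → 'fixnd'
k=7: add t[7]='s' → 'fixnds'

fixnds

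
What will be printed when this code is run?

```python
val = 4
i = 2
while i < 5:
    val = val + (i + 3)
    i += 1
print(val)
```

i=2: val = 4+5 = 9
i=3: val = 9+6 = 15
i=4: val = 15+7 = 22

22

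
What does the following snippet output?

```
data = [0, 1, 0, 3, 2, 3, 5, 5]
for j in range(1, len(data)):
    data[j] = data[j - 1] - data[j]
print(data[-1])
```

j=1: data[1] = 0-1 = -1 → [0, -1, 0, 3, 2, 3, 5, 5]
j=2: data[2] = (-1)-0 = -1 → [0, -1, -1, 3, 2, 3, 5, 5]
j=3: data[3] = (-1)-3 = -4 → [0, -1, -1, -4, 2, 3, 5, 5]
j=4: data[4] = (-4)-2 = -6 → [0, -1, -1, -4, -6, 3, 5, 5]
j=5: data[5] = (-6)-3 = -9 → [0, -1, -1, -4, -6, -9, 5, 5]
j=6: data[6] = (-9)-5 = -14 → [0, -1, -1, -4, -6, -9, -14, 5]
j=7: data[7] = (-14)-5 = -19 → [0, -1, -1, -4, -6, -9, -14, -19]

-19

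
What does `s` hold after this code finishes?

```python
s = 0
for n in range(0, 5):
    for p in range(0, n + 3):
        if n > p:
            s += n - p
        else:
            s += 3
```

n=0,p=0: not 0>0, s = 0+3 = 3
n=0,p=1: not 0>1, s = 3+3 = 6
n=0,p=2: not 0>2, s = 6+3 = 9
n=1,p=0: 1>0, s = 9+1 = 10
n=1,p=1: not 1>1, s = 10+3 = 13
n=1,p=2: not 1>2, s = 13+3 = 16
n=1,p=3: not 1>3, s = 16+3 = 19
n=2,p=0: 2>0, s = 19+2 = 21
n=2,p=1: 2>1, s = 21+1 = 22
n=2,p=2: not 2>2, s = 22+3 = 25
n=2,p=3: not 2>3, s = 25+3 = 28
n=2,p=4: not 2>4, s = 28+3 = 31
n=3,p=0: 3>0, s = 31+3 = 34
n=3,p=1: 3>1, s = 34+2 = 36
n=3,p=2: 3>2, s = 36+1 = 37
n=3,p=3: not 3>3, s = 37+3 = 40
n=3,p=4: not 3>4, s = 40+3 = 43
n=3,p=5: not 3>5, s = 43+3 = 46
n=4,p=0: 4>0, s = 46+4 = 50
n=4,p=1: 4>1, s = 50+3 = 53
n=4,p=2: 4>2, s = 53+2 = 55
n=4,p=3: 4>3, s = 55+1 = 56
n=4,p=4: not 4>4, s = 56+3 = 59
n=4,p=5: not 4>5, s = 59+3 = 62
n=4,p=6: not 4>6, s = 62+3 = 65

65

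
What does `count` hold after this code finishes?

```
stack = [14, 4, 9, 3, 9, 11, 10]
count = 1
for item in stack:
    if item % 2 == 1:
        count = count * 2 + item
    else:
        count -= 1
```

item=14: not odd, count = 1-1 = 0
item=4: not odd, count = 0-1 = -1
item=9: odd, count = (-1)*2+9 = 7
item=3: odd, count = 7*2+3 = 17
item=9: odd, count = 17*2+9 = 43
item=11: odd, count = 43*2+11 = 97
item=10: not odd, count = 97-1 = 96

96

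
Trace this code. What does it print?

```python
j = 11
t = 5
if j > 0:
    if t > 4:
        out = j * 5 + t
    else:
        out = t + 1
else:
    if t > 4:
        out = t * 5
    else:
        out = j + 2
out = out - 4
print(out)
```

j=11, t=5
j > 0 is True; t > 4 is True
→ out = j * 5 + t = 60
out = 60-4 = 56

56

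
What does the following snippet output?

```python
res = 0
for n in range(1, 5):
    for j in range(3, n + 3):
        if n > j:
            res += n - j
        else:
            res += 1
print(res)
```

n=1,j=3: not 1>3, res = 0+1 = 1
n=2,j=3: not 2>3, res = 1+1 = 2
n=2,j=4: not 2>4, res = 2+1 = 3
n=3,j=3: not 3>3, res = 3+1 = 4
n=3,j=4: not 3>4, res = 4+1 = 5
n=3,j=5: not 3>5, res = 5+1 = 6
n=4,j=3: 4>3, res = 6+1 = 7
n=4,j=4: not 4>4, res = 7+1 = 8
n=4,j=5: not 4>5, res = 8+1 = 9
n=4,j=6: not 4>6, res = 9+1 = 10

10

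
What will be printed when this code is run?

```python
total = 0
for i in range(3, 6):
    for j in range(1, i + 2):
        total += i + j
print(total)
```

i=3,j=1: total = 0+4 = 4
i=3,j=2: total = 4+5 = 9
i=3,j=3: total = 9+6 = 15
i=3,j=4: total = 15+7 = 22
i=4,j=1: total = 22+5 = 27
i=4,j=2: total = 27+6 = 33
i=4,j=3: total = 33+7 = 40
i=4,j=4: total = 40+8 = 48
i=4,j=5: total = 48+9 = 57
i=5,j=1: total = 57+6 = 63
i=5,j=2: total = 63+7 = 70
i=5,j=3: total = 70+8 = 78
i=5,j=4: total = 78+9 = 87
i=5,j=5: total = 87+10 = 97
i=5,j=6: total = 97+11 = 108

108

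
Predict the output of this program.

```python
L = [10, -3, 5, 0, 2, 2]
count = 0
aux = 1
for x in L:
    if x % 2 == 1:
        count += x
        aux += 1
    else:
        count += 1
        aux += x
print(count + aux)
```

x=10: not odd, count = 0+1 = 1; aux=11
x=-3: odd, count = 1+(-3) = -2; aux=12
x=5: odd, count = (-2)+5 = 3; aux=13
x=0: not odd, count = 3+1 = 4; aux=13
x=2: not odd, count = 4+1 = 5; aux=15
x=2: not odd, count = 5+1 = 6; aux=17
count+aux = 6+17 = 23

23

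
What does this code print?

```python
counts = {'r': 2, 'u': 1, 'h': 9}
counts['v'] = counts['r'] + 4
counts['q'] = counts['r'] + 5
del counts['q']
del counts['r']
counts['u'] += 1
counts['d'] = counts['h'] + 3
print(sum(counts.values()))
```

29

counts['v'] = counts['r']+4 = 6 → {'r': 2, 'u': 1, 'h': 9, 'v': 6}
counts['q'] = counts['r']+5 = 7 → {'r': 2, 'u': 1, 'h': 9, 'v': 6, 'q': 7}
del 'q' → {'r': 2, 'u': 1, 'h': 9, 'v': 6}
del 'r' → {'u': 1, 'h': 9, 'v': 6}
counts['u'] = 1+1 = 2 → {'u': 2, 'h': 9, 'v': 6}
counts['d'] = counts['h']+3 = 12 → {'u': 2, 'h': 9, 'v': 6, 'd': 12}
sum of values = 29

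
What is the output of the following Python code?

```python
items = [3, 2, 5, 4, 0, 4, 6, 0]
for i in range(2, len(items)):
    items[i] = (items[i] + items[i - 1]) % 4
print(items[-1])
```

i=2: items[2] = (5+2)%4 = 3 → [3, 2, 3, 4, 0, 4, 6, 0]
i=3: items[3] = (4+3)%4 = 3 → [3, 2, 3, 3, 0, 4, 6, 0]
i=4: items[4] = (0+3)%4 = 3 → [3, 2, 3, 3, 3, 4, 6, 0]
i=5: items[5] = (4+3)%4 = 3 → [3, 2, 3, 3, 3, 3, 6, 0]
i=6: items[6] = (6+3)%4 = 1 → [3, 2, 3, 3, 3, 3, 1, 0]
i=7: items[7] = (0+1)%4 = 1 → [3, 2, 3, 3, 3, 3, 1, 1]

1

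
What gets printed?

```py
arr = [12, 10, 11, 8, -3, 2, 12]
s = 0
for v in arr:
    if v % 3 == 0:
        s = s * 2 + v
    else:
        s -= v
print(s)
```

v=12: %3==0, s = 0*2+12 = 12
v=10: not %3==0, s = 12-10 = 2
v=11: not %3==0, s = 2-11 = -9
v=8: not %3==0, s = (-9)-8 = -17
v=-3: %3==0, s = (-17)*2+(-3) = -37
v=2: not %3==0, s = (-37)-2 = -39
v=12: %3==0, s = (-39)*2+12 = -66

-66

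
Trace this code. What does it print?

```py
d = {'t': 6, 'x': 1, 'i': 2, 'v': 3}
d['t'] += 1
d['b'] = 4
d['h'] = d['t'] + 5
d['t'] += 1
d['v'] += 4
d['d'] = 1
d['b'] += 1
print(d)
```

d['t'] = 6+1 = 7 → {'t': 7, 'x': 1, 'i': 2, 'v': 3}
d['b'] = 4 → {'t': 7, 'x': 1, 'i': 2, 'v': 3, 'b': 4}
d['h'] = d['t']+5 = 12 → {'t': 7, 'x': 1, 'i': 2, 'v': 3, 'b': 4, 'h': 12}
d['t'] = 7+1 = 8 → {'t': 8, 'x': 1, 'i': 2, 'v': 3, 'b': 4, 'h': 12}
d['v'] = 3+4 = 7 → {'t': 8, 'x': 1, 'i': 2, 'v': 7, 'b': 4, 'h': 12}
d['d'] = 1 → {'t': 8, 'x': 1, 'i': 2, 'v': 7, 'b': 4, 'h': 12, 'd': 1}
d['b'] = 4+1 = 5 → {'t': 8, 'x': 1, 'i': 2, 'v': 7, 'b': 5, 'h': 12, 'd': 1}

{'t': 8, 'x': 1, 'i': 2, 'v': 7, 'b': 5, 'h': 12, 'd': 1}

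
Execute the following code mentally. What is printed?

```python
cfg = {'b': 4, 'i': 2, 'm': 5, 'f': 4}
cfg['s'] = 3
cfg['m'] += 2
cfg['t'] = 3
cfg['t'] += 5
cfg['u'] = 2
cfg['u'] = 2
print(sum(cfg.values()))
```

cfg['s'] = 3 → {'b': 4, 'i': 2, 'm': 5, 'f': 4, 's': 3}
cfg['m'] = 5+2 = 7 → {'b': 4, 'i': 2, 'm': 7, 'f': 4, 's': 3}
cfg['t'] = 3 → {'b': 4, 'i': 2, 'm': 7, 'f': 4, 's': 3, 't': 3}
cfg['t'] = 3+5 = 8 → {'b': 4, 'i': 2, 'm': 7, 'f': 4, 's': 3, 't': 8}
cfg['u'] = 2 → {'b': 4, 'i': 2, 'm': 7, 'f': 4, 's': 3, 't': 8, 'u': 2}
cfg['u'] = 2 → {'b': 4, 'i': 2, 'm': 7, 'f': 4, 's': 3, 't': 8, 'u': 2}
sum of values = 30

30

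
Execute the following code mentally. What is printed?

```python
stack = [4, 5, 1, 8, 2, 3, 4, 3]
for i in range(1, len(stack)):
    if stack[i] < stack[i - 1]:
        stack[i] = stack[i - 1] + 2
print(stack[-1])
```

i=1: 5>=4, unchanged → [4, 5, 1, 8, 2, 3, 4, 3]
i=2: 1<5, stack[2] = 5+2 = 7 → [4, 5, 7, 8, 2, 3, 4, 3]
i=3: 8>=7, unchanged → [4, 5, 7, 8, 2, 3, 4, 3]
i=4: 2<8, stack[4] = 8+2 = 10 → [4, 5, 7, 8, 10, 3, 4, 3]
i=5: 3<10, stack[5] = 10+2 = 12 → [4, 5, 7, 8, 10, 12, 4, 3]
i=6: 4<12, stack[6] = 12+2 = 14 → [4, 5, 7, 8, 10, 12, 14, 3]
i=7: 3<14, stack[7] = 14+2 = 16 → [4, 5, 7, 8, 10, 12, 14, 16]

16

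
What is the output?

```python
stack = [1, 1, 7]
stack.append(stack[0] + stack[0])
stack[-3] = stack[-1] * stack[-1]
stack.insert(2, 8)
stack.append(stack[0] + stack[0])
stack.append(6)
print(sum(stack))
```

append stack[0]+stack[0] = 1+1 = 2 → [1, 1, 7, 2]
stack[-3] = stack[-1]*stack[-1] = 2*2 = 4 → [1, 4, 7, 2]
insert 8 at 2 → [1, 4, 8, 7, 2]
append stack[0]+stack[0] = 1+1 = 2 → [1, 4, 8, 7, 2, 2]
append 6 → [1, 4, 8, 7, 2, 2, 6]
sum = 30

30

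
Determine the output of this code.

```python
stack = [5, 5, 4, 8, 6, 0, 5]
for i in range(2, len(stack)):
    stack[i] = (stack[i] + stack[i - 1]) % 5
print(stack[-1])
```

3

i=2: stack[2] = (4+5)%5 = 4 → [5, 5, 4, 8, 6, 0, 5]
i=3: stack[3] = (8+4)%5 = 2 → [5, 5, 4, 2, 6, 0, 5]
i=4: stack[4] = (6+2)%5 = 3 → [5, 5, 4, 2, 3, 0, 5]
i=5: stack[5] = (0+3)%5 = 3 → [5, 5, 4, 2, 3, 3, 5]
i=6: stack[6] = (5+3)%5 = 3 → [5, 5, 4, 2, 3, 3, 3]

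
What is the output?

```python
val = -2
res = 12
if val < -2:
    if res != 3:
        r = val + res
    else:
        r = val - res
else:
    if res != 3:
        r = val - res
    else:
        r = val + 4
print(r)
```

-14

val=-2, res=12
val < -2 is False; res != 3 is True
→ r = val - res = -14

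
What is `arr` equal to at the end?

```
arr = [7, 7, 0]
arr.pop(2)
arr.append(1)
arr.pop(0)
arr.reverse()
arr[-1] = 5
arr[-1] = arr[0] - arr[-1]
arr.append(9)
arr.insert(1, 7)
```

[1, 7, -4, 9]

pop(2) removes 0 → [7, 7]
append 1 → [7, 7, 1]
pop(0) removes 7 → [7, 1]
reverse → [1, 7]
arr[-1] = 5 → [1, 5]
arr[-1] = arr[0]-arr[-1] = 1-5 = -4 → [1, -4]
append 9 → [1, -4, 9]
insert 7 at 1 → [1, 7, -4, 9]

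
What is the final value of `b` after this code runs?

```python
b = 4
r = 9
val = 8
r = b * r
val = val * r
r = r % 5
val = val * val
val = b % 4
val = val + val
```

4

r = 4*9 = 36
val = 8*36 = 288
r = 36%5 = 1
val = 288*288 = 82944
val = 4%4 = 0
val = 0+0 = 0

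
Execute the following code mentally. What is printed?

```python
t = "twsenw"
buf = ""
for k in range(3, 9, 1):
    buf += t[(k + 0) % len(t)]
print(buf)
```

k=3: add t[3]='e' → 'e'
k=4: add t[4]='n' → 'en'
k=5: add t[5]='w' → 'enw'
k=6: add t[0]='t' → 'enwt'
k=7: add t[1]='w' → 'enwtw'
k=8: add t[2]='s' → 'enwtws'

enwtws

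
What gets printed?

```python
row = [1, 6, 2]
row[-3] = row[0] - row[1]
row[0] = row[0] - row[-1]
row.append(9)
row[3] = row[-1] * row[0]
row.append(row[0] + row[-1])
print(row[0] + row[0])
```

-14

row[-3] = row[0]-row[1] = 1-6 = -5 → [-5, 6, 2]
row[0] = row[0]-row[-1] = (-5)-2 = -7 → [-7, 6, 2]
append 9 → [-7, 6, 2, 9]
row[3] = row[-1]*row[0] = 9*(-7) = -63 → [-7, 6, 2, -63]
append row[0]+row[-1] = (-7)+(-63) = -70 → [-7, 6, 2, -63, -70]
row[0]+row[0] = (-7)+(-7) = -14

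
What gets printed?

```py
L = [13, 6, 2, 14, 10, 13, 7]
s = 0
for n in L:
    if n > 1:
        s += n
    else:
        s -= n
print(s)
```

65

n=13: >1, s = 0+13 = 13
n=6: >1, s = 13+6 = 19
n=2: >1, s = 19+2 = 21
n=14: >1, s = 21+14 = 35
n=10: >1, s = 35+10 = 45
n=13: >1, s = 45+13 = 58
n=7: >1, s = 58+7 = 65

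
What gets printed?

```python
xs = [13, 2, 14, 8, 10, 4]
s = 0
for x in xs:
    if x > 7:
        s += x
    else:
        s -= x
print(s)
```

39

x=13: >7, s = 0+13 = 13
x=2: not >7, s = 13-2 = 11
x=14: >7, s = 11+14 = 25
x=8: >7, s = 25+8 = 33
x=10: >7, s = 33+10 = 43
x=4: not >7, s = 43-4 = 39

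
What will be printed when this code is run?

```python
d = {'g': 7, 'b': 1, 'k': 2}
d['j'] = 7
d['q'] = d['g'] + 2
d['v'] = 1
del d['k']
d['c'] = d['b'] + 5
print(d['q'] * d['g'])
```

63

d['j'] = 7 → {'g': 7, 'b': 1, 'k': 2, 'j': 7}
d['q'] = d['g']+2 = 9 → {'g': 7, 'b': 1, 'k': 2, 'j': 7, 'q': 9}
d['v'] = 1 → {'g': 7, 'b': 1, 'k': 2, 'j': 7, 'q': 9, 'v': 1}
del 'k' → {'g': 7, 'b': 1, 'j': 7, 'q': 9, 'v': 1}
d['c'] = d['b']+5 = 6 → {'g': 7, 'b': 1, 'j': 7, 'q': 9, 'v': 1, 'c': 6}
d['q']*d['g'] = 9*7 = 63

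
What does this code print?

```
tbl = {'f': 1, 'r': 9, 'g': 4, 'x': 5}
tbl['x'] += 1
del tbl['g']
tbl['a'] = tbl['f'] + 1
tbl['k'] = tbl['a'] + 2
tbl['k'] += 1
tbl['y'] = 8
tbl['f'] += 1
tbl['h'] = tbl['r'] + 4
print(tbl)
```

{'f': 2, 'r': 9, 'x': 6, 'a': 2, 'k': 5, 'y': 8, 'h': 13}

tbl['x'] = 5+1 = 6 → {'f': 1, 'r': 9, 'g': 4, 'x': 6}
del 'g' → {'f': 1, 'r': 9, 'x': 6}
tbl['a'] = tbl['f']+1 = 2 → {'f': 1, 'r': 9, 'x': 6, 'a': 2}
tbl['k'] = tbl['a']+2 = 4 → {'f': 1, 'r': 9, 'x': 6, 'a': 2, 'k': 4}
tbl['k'] = 4+1 = 5 → {'f': 1, 'r': 9, 'x': 6, 'a': 2, 'k': 5}
tbl['y'] = 8 → {'f': 1, 'r': 9, 'x': 6, 'a': 2, 'k': 5, 'y': 8}
tbl['f'] = 1+1 = 2 → {'f': 2, 'r': 9, 'x': 6, 'a': 2, 'k': 5, 'y': 8}
tbl['h'] = tbl['r']+4 = 13 → {'f': 2, 'r': 9, 'x': 6, 'a': 2, 'k': 5, 'y': 8, 'h': 13}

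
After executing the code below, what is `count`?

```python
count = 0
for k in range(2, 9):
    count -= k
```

-35

k=2: count = 0-2 = -2
k=3: count = (-2)-3 = -5
k=4: count = (-5)-4 = -9
k=5: count = (-9)-5 = -14
k=6: count = (-14)-6 = -20
k=7: count = (-20)-7 = -27
k=8: count = (-27)-8 = -35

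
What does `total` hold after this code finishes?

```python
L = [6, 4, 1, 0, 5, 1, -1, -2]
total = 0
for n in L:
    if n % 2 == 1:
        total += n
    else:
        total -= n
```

-2

n=6: not odd, total = 0-6 = -6
n=4: not odd, total = (-6)-4 = -10
n=1: odd, total = (-10)+1 = -9
n=0: not odd, total = (-9)-0 = -9
n=5: odd, total = (-9)+5 = -4
n=1: odd, total = (-4)+1 = -3
n=-1: odd, total = (-3)+(-1) = -4
n=-2: not odd, total = (-4)-(-2) = -2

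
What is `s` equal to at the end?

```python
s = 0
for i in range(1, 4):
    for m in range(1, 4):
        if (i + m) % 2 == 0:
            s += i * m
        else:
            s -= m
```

i=1,m=1: even sum, s = 0+1 = 1
i=1,m=2: odd sum, s = 1-2 = -1
i=1,m=3: even sum, s = (-1)+3 = 2
i=2,m=1: odd sum, s = 2-1 = 1
i=2,m=2: even sum, s = 1+4 = 5
i=2,m=3: odd sum, s = 5-3 = 2
i=3,m=1: even sum, s = 2+3 = 5
i=3,m=2: odd sum, s = 5-2 = 3
i=3,m=3: even sum, s = 3+9 = 12

12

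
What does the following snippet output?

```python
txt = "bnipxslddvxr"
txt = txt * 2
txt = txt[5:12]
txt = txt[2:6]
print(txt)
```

ddvx

repeat ×2 → 'bnipxslddvxrbnipxslddvxr'
slice [5:12] → 'slddvxr'
slice [2:6] → 'ddvx'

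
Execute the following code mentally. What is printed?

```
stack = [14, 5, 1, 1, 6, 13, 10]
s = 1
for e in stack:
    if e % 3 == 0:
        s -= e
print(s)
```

e=14: not %3==0
e=5: not %3==0
e=1: not %3==0
e=1: not %3==0
e=6: %3==0, s = 1-6 = -5
e=13: not %3==0
e=10: not %3==0

-5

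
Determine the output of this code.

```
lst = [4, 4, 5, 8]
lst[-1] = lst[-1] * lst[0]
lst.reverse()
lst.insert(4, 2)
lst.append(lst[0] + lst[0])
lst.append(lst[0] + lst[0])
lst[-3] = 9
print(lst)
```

[32, 5, 4, 4, 9, 64, 64]

lst[-1] = lst[-1]*lst[0] = 8*4 = 32 → [4, 4, 5, 32]
reverse → [32, 5, 4, 4]
insert 2 at 4 → [32, 5, 4, 4, 2]
append lst[0]+lst[0] = 32+32 = 64 → [32, 5, 4, 4, 2, 64]
append lst[0]+lst[0] = 32+32 = 64 → [32, 5, 4, 4, 2, 64, 64]
lst[-3] = 9 → [32, 5, 4, 4, 9, 64, 64]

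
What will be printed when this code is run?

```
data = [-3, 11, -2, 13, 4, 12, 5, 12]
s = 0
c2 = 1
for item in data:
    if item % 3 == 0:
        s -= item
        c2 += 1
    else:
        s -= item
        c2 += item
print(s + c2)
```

item=-3: %3==0, s = 0-(-3) = 3; c2=2
item=11: not %3==0, s = 3-11 = -8; c2=13
item=-2: not %3==0, s = (-8)-(-2) = -6; c2=11
item=13: not %3==0, s = (-6)-13 = -19; c2=24
item=4: not %3==0, s = (-19)-4 = -23; c2=28
item=12: %3==0, s = (-23)-12 = -35; c2=29
item=5: not %3==0, s = (-35)-5 = -40; c2=34
item=12: %3==0, s = (-40)-12 = -52; c2=35
s+c2 = (-52)+35 = -17

-17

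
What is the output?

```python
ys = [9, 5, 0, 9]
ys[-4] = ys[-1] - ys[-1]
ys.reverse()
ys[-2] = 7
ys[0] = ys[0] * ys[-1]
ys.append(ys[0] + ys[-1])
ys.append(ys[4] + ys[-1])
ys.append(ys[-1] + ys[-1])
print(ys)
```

[0, 0, 7, 0, 0, 0, 0]

ys[-4] = ys[-1]-ys[-1] = 9-9 = 0 → [0, 5, 0, 9]
reverse → [9, 0, 5, 0]
ys[-2] = 7 → [9, 0, 7, 0]
ys[0] = ys[0]*ys[-1] = 9*0 = 0 → [0, 0, 7, 0]
append ys[0]+ys[-1] = 0+0 = 0 → [0, 0, 7, 0, 0]
append ys[4]+ys[-1] = 0+0 = 0 → [0, 0, 7, 0, 0, 0]
append ys[-1]+ys[-1] = 0+0 = 0 → [0, 0, 7, 0, 0, 0, 0]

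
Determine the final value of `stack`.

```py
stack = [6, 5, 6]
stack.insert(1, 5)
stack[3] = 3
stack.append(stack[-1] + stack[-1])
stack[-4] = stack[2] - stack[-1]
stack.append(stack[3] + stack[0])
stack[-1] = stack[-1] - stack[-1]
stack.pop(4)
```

[6, -1, 5, 3, 0]

insert 5 at 1 → [6, 5, 5, 6]
stack[3] = 3 → [6, 5, 5, 3]
append stack[-1]+stack[-1] = 3+3 = 6 → [6, 5, 5, 3, 6]
stack[-4] = stack[2]-stack[-1] = 5-6 = -1 → [6, -1, 5, 3, 6]
append stack[3]+stack[0] = 3+6 = 9 → [6, -1, 5, 3, 6, 9]
stack[-1] = stack[-1]-stack[-1] = 9-9 = 0 → [6, -1, 5, 3, 6, 0]
pop(4) removes 6 → [6, -1, 5, 3, 0]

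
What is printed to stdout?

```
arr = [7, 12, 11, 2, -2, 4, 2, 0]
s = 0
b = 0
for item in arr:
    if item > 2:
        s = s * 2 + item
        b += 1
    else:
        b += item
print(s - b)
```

item=7: >2, s = 0*2+7 = 7; b=1
item=12: >2, s = 7*2+12 = 26; b=2
item=11: >2, s = 26*2+11 = 63; b=3
item=2: not >2; b=5
item=-2: not >2; b=3
item=4: >2, s = 63*2+4 = 130; b=4
item=2: not >2; b=6
item=0: not >2; b=6
s-b = 130-6 = 124

124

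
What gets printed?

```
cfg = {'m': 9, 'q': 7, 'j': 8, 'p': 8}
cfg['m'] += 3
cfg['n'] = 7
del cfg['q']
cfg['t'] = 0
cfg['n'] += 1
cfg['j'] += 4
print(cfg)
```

{'m': 12, 'j': 12, 'p': 8, 'n': 8, 't': 0}

cfg['m'] = 9+3 = 12 → {'m': 12, 'q': 7, 'j': 8, 'p': 8}
cfg['n'] = 7 → {'m': 12, 'q': 7, 'j': 8, 'p': 8, 'n': 7}
del 'q' → {'m': 12, 'j': 8, 'p': 8, 'n': 7}
cfg['t'] = 0 → {'m': 12, 'j': 8, 'p': 8, 'n': 7, 't': 0}
cfg['n'] = 7+1 = 8 → {'m': 12, 'j': 8, 'p': 8, 'n': 8, 't': 0}
cfg['j'] = 8+4 = 12 → {'m': 12, 'j': 12, 'p': 8, 'n': 8, 't': 0}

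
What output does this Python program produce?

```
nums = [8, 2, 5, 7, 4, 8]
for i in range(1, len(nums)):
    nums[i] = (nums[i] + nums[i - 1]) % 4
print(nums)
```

i=1: nums[1] = (2+8)%4 = 2 → [8, 2, 5, 7, 4, 8]
i=2: nums[2] = (5+2)%4 = 3 → [8, 2, 3, 7, 4, 8]
i=3: nums[3] = (7+3)%4 = 2 → [8, 2, 3, 2, 4, 8]
i=4: nums[4] = (4+2)%4 = 2 → [8, 2, 3, 2, 2, 8]
i=5: nums[5] = (8+2)%4 = 2 → [8, 2, 3, 2, 2, 2]

[8, 2, 3, 2, 2, 2]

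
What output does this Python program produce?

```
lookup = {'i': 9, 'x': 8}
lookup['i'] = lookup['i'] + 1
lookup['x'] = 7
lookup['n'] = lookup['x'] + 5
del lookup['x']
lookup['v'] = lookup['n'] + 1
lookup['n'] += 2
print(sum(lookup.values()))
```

37

lookup['i'] = lookup['i']+1 = 10 → {'i': 10, 'x': 8}
lookup['x'] = 7 → {'i': 10, 'x': 7}
lookup['n'] = lookup['x']+5 = 12 → {'i': 10, 'x': 7, 'n': 12}
del 'x' → {'i': 10, 'n': 12}
lookup['v'] = lookup['n']+1 = 13 → {'i': 10, 'n': 12, 'v': 13}
lookup['n'] = 12+2 = 14 → {'i': 10, 'n': 14, 'v': 13}
sum of values = 37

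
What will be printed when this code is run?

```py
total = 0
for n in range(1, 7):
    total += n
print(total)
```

21

n=1: total = 0+1 = 1
n=2: total = 1+2 = 3
n=3: total = 3+3 = 6
n=4: total = 6+4 = 10
n=5: total = 10+5 = 15
n=6: total = 15+6 = 21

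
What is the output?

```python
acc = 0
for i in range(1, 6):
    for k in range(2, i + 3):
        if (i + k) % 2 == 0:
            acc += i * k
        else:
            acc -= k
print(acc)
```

i=1,k=2: odd sum, acc = 0-2 = -2
i=1,k=3: even sum, acc = (-2)+3 = 1
i=2,k=2: even sum, acc = 1+4 = 5
i=2,k=3: odd sum, acc = 5-3 = 2
i=2,k=4: even sum, acc = 2+8 = 10
i=3,k=2: odd sum, acc = 10-2 = 8
i=3,k=3: even sum, acc = 8+9 = 17
i=3,k=4: odd sum, acc = 17-4 = 13
i=3,k=5: even sum, acc = 13+15 = 28
i=4,k=2: even sum, acc = 28+8 = 36
i=4,k=3: odd sum, acc = 36-3 = 33
i=4,k=4: even sum, acc = 33+16 = 49
i=4,k=5: odd sum, acc = 49-5 = 44
i=4,k=6: even sum, acc = 44+24 = 68
i=5,k=2: odd sum, acc = 68-2 = 66
i=5,k=3: even sum, acc = 66+15 = 81
i=5,k=4: odd sum, acc = 81-4 = 77
i=5,k=5: even sum, acc = 77+25 = 102
i=5,k=6: odd sum, acc = 102-6 = 96
i=5,k=7: even sum, acc = 96+35 = 131

131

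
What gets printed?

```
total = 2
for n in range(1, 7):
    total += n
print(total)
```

n=1: total = 2+1 = 3
n=2: total = 3+2 = 5
n=3: total = 5+3 = 8
n=4: total = 8+4 = 12
n=5: total = 12+5 = 17
n=6: total = 17+6 = 23

23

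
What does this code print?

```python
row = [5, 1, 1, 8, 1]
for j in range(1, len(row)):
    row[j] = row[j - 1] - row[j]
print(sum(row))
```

j=1: row[1] = 5-1 = 4 → [5, 4, 1, 8, 1]
j=2: row[2] = 4-1 = 3 → [5, 4, 3, 8, 1]
j=3: row[3] = 3-8 = -5 → [5, 4, 3, -5, 1]
j=4: row[4] = (-5)-1 = -6 → [5, 4, 3, -5, -6]
sum = 1

1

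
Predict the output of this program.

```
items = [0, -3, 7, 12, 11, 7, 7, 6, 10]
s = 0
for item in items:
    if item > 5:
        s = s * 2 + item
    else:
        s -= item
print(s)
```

item=0: not >5, s = 0-0 = 0
item=-3: not >5, s = 0-(-3) = 3
item=7: >5, s = 3*2+7 = 13
item=12: >5, s = 13*2+12 = 38
item=11: >5, s = 38*2+11 = 87
item=7: >5, s = 87*2+7 = 181
item=7: >5, s = 181*2+7 = 369
item=6: >5, s = 369*2+6 = 744
item=10: >5, s = 744*2+10 = 1498

1498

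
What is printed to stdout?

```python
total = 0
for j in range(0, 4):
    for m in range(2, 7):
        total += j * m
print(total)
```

120

j=0,m=2: total = 0+0 = 0
j=0,m=3: total = 0+0 = 0
j=0,m=4: total = 0+0 = 0
j=0,m=5: total = 0+0 = 0
j=0,m=6: total = 0+0 = 0
j=1,m=2: total = 0+2 = 2
j=1,m=3: total = 2+3 = 5
j=1,m=4: total = 5+4 = 9
j=1,m=5: total = 9+5 = 14
j=1,m=6: total = 14+6 = 20
j=2,m=2: total = 20+4 = 24
j=2,m=3: total = 24+6 = 30
j=2,m=4: total = 30+8 = 38
j=2,m=5: total = 38+10 = 48
j=2,m=6: total = 48+12 = 60
j=3,m=2: total = 60+6 = 66
j=3,m=3: total = 66+9 = 75
j=3,m=4: total = 75+12 = 87
j=3,m=5: total = 87+15 = 102
j=3,m=6: total = 102+18 = 120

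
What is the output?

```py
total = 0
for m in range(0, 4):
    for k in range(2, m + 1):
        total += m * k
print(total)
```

m=2,k=2: total = 0+4 = 4
m=3,k=2: total = 4+6 = 10
m=3,k=3: total = 10+9 = 19

19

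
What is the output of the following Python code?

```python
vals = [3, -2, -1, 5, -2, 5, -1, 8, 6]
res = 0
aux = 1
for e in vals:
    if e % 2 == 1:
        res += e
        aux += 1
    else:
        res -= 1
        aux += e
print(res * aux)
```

e=3: odd, res = 0+3 = 3; aux=2
e=-2: not odd, res = 3-1 = 2; aux=0
e=-1: odd, res = 2+(-1) = 1; aux=1
e=5: odd, res = 1+5 = 6; aux=2
e=-2: not odd, res = 6-1 = 5; aux=0
e=5: odd, res = 5+5 = 10; aux=1
e=-1: odd, res = 10+(-1) = 9; aux=2
e=8: not odd, res = 9-1 = 8; aux=10
e=6: not odd, res = 8-1 = 7; aux=16
res*aux = 7*16 = 112

112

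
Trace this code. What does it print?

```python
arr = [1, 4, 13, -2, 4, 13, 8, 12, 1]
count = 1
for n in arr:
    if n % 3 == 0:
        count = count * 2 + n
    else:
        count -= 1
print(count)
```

-1

n=1: not %3==0, count = 1-1 = 0
n=4: not %3==0, count = 0-1 = -1
n=13: not %3==0, count = (-1)-1 = -2
n=-2: not %3==0, count = (-2)-1 = -3
n=4: not %3==0, count = (-3)-1 = -4
n=13: not %3==0, count = (-4)-1 = -5
n=8: not %3==0, count = (-5)-1 = -6
n=12: %3==0, count = (-6)*2+12 = 0
n=1: not %3==0, count = 0-1 = -1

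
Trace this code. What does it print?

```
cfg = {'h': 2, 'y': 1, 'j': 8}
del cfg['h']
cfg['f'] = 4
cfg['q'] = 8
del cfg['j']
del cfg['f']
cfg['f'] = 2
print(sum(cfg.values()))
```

11

del 'h' → {'y': 1, 'j': 8}
cfg['f'] = 4 → {'y': 1, 'j': 8, 'f': 4}
cfg['q'] = 8 → {'y': 1, 'j': 8, 'f': 4, 'q': 8}
del 'j' → {'y': 1, 'f': 4, 'q': 8}
del 'f' → {'y': 1, 'q': 8}
cfg['f'] = 2 → {'y': 1, 'q': 8, 'f': 2}
sum of values = 11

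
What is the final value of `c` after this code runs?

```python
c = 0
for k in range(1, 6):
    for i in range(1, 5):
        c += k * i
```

k=1,i=1: c = 0+1 = 1
k=1,i=2: c = 1+2 = 3
k=1,i=3: c = 3+3 = 6
k=1,i=4: c = 6+4 = 10
k=2,i=1: c = 10+2 = 12
k=2,i=2: c = 12+4 = 16
k=2,i=3: c = 16+6 = 22
k=2,i=4: c = 22+8 = 30
k=3,i=1: c = 30+3 = 33
k=3,i=2: c = 33+6 = 39
k=3,i=3: c = 39+9 = 48
k=3,i=4: c = 48+12 = 60
k=4,i=1: c = 60+4 = 64
k=4,i=2: c = 64+8 = 72
k=4,i=3: c = 72+12 = 84
k=4,i=4: c = 84+16 = 100
k=5,i=1: c = 100+5 = 105
k=5,i=2: c = 105+10 = 115
k=5,i=3: c = 115+15 = 130
k=5,i=4: c = 130+20 = 150

150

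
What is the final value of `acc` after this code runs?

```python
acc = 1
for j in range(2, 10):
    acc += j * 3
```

133

j=2: acc = 1+2*3 = 7
j=3: acc = 7+3*3 = 16
j=4: acc = 16+4*3 = 28
j=5: acc = 28+5*3 = 43
j=6: acc = 43+6*3 = 61
j=7: acc = 61+7*3 = 82
j=8: acc = 82+8*3 = 106
j=9: acc = 106+9*3 = 133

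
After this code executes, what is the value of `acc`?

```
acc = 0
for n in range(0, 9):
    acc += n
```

n=0: acc = 0+0 = 0
n=1: acc = 0+1 = 1
n=2: acc = 1+2 = 3
n=3: acc = 3+3 = 6
n=4: acc = 6+4 = 10
n=5: acc = 10+5 = 15
n=6: acc = 15+6 = 21
n=7: acc = 21+7 = 28
n=8: acc = 28+8 = 36

36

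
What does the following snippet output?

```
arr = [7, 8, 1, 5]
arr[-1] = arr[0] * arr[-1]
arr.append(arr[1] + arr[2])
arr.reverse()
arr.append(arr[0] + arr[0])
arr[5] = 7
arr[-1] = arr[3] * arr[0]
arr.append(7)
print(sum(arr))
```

arr[-1] = arr[0]*arr[-1] = 7*5 = 35 → [7, 8, 1, 35]
append arr[1]+arr[2] = 8+1 = 9 → [7, 8, 1, 35, 9]
reverse → [9, 35, 1, 8, 7]
append arr[0]+arr[0] = 9+9 = 18 → [9, 35, 1, 8, 7, 18]
arr[5] = 7 → [9, 35, 1, 8, 7, 7]
arr[-1] = arr[3]*arr[0] = 8*9 = 72 → [9, 35, 1, 8, 7, 72]
append 7 → [9, 35, 1, 8, 7, 72, 7]
sum = 139

139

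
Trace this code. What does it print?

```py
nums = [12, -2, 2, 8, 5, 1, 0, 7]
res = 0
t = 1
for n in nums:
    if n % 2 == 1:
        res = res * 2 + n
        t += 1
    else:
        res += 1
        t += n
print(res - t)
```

n=12: not odd, res = 0+1 = 1; t=13
n=-2: not odd, res = 1+1 = 2; t=11
n=2: not odd, res = 2+1 = 3; t=13
n=8: not odd, res = 3+1 = 4; t=21
n=5: odd, res = 4*2+5 = 13; t=22
n=1: odd, res = 13*2+1 = 27; t=23
n=0: not odd, res = 27+1 = 28; t=23
n=7: odd, res = 28*2+7 = 63; t=24
res-t = 63-24 = 39

39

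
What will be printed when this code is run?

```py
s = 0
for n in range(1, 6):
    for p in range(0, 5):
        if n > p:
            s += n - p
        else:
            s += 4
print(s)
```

75

n=1,p=0: 1>0, s = 0+1 = 1
n=1,p=1: not 1>1, s = 1+4 = 5
n=1,p=2: not 1>2, s = 5+4 = 9
n=1,p=3: not 1>3, s = 9+4 = 13
n=1,p=4: not 1>4, s = 13+4 = 17
n=2,p=0: 2>0, s = 17+2 = 19
n=2,p=1: 2>1, s = 19+1 = 20
n=2,p=2: not 2>2, s = 20+4 = 24
n=2,p=3: not 2>3, s = 24+4 = 28
n=2,p=4: not 2>4, s = 28+4 = 32
n=3,p=0: 3>0, s = 32+3 = 35
n=3,p=1: 3>1, s = 35+2 = 37
n=3,p=2: 3>2, s = 37+1 = 38
n=3,p=3: not 3>3, s = 38+4 = 42
n=3,p=4: not 3>4, s = 42+4 = 46
n=4,p=0: 4>0, s = 46+4 = 50
n=4,p=1: 4>1, s = 50+3 = 53
n=4,p=2: 4>2, s = 53+2 = 55
n=4,p=3: 4>3, s = 55+1 = 56
n=4,p=4: not 4>4, s = 56+4 = 60
n=5,p=0: 5>0, s = 60+5 = 65
n=5,p=1: 5>1, s = 65+4 = 69
n=5,p=2: 5>2, s = 69+3 = 72
n=5,p=3: 5>3, s = 72+2 = 74
n=5,p=4: 5>4, s = 74+1 = 75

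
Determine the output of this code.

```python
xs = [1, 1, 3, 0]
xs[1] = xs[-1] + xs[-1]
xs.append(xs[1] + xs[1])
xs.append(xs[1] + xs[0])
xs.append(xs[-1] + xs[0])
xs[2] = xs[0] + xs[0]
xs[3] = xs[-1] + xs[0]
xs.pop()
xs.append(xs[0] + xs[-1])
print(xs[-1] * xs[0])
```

xs[1] = xs[-1]+xs[-1] = 0+0 = 0 → [1, 0, 3, 0]
append xs[1]+xs[1] = 0+0 = 0 → [1, 0, 3, 0, 0]
append xs[1]+xs[0] = 0+1 = 1 → [1, 0, 3, 0, 0, 1]
append xs[-1]+xs[0] = 1+1 = 2 → [1, 0, 3, 0, 0, 1, 2]
xs[2] = xs[0]+xs[0] = 1+1 = 2 → [1, 0, 2, 0, 0, 1, 2]
xs[3] = xs[-1]+xs[0] = 2+1 = 3 → [1, 0, 2, 3, 0, 1, 2]
pop() removes 2 → [1, 0, 2, 3, 0, 1]
append xs[0]+xs[-1] = 1+1 = 2 → [1, 0, 2, 3, 0, 1, 2]
xs[-1]*xs[0] = 2*1 = 2

2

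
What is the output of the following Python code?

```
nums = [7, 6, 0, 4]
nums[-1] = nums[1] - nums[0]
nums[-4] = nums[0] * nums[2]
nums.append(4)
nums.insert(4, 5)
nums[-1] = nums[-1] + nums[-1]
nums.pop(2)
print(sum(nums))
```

18

nums[-1] = nums[1]-nums[0] = 6-7 = -1 → [7, 6, 0, -1]
nums[-4] = nums[0]*nums[2] = 7*0 = 0 → [0, 6, 0, -1]
append 4 → [0, 6, 0, -1, 4]
insert 5 at 4 → [0, 6, 0, -1, 5, 4]
nums[-1] = nums[-1]+nums[-1] = 4+4 = 8 → [0, 6, 0, -1, 5, 8]
pop(2) removes 0 → [0, 6, -1, 5, 8]
sum = 18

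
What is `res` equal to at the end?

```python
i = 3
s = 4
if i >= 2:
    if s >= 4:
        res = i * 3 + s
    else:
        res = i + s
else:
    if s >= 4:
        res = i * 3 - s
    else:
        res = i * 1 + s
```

13

i=3, s=4
i >= 2 is True; s >= 4 is True
→ res = i * 3 + s = 13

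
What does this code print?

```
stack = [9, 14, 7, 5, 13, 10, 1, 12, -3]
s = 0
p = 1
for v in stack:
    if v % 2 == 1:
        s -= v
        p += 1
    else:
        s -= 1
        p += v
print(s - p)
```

v=9: odd, s = 0-9 = -9; p=2
v=14: not odd, s = (-9)-1 = -10; p=16
v=7: odd, s = (-10)-7 = -17; p=17
v=5: odd, s = (-17)-5 = -22; p=18
v=13: odd, s = (-22)-13 = -35; p=19
v=10: not odd, s = (-35)-1 = -36; p=29
v=1: odd, s = (-36)-1 = -37; p=30
v=12: not odd, s = (-37)-1 = -38; p=42
v=-3: odd, s = (-38)-(-3) = -35; p=43
s-p = (-35)-43 = -78

-78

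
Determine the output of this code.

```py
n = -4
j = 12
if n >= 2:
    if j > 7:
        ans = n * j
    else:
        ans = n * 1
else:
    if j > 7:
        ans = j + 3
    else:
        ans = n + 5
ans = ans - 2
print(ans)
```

13

n=-4, j=12
n >= 2 is False; j > 7 is True
→ ans = j + 3 = 15
ans = 15-2 = 13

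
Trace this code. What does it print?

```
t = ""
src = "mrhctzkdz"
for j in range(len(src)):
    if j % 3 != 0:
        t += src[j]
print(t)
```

rhtzdz

j=0: skip
j=1: add 'r' → 'r'
j=2: add 'h' → 'rh'
j=3: skip
j=4: add 't' → 'rht'
j=5: add 'z' → 'rhtz'
j=6: skip
j=7: add 'd' → 'rhtzd'
j=8: add 'z' → 'rhtzdz'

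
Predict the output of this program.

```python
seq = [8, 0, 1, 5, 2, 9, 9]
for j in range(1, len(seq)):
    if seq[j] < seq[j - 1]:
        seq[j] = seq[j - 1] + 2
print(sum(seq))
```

98

j=1: 0<8, seq[1] = 8+2 = 10 → [8, 10, 1, 5, 2, 9, 9]
j=2: 1<10, seq[2] = 10+2 = 12 → [8, 10, 12, 5, 2, 9, 9]
j=3: 5<12, seq[3] = 12+2 = 14 → [8, 10, 12, 14, 2, 9, 9]
j=4: 2<14, seq[4] = 14+2 = 16 → [8, 10, 12, 14, 16, 9, 9]
j=5: 9<16, seq[5] = 16+2 = 18 → [8, 10, 12, 14, 16, 18, 9]
j=6: 9<18, seq[6] = 18+2 = 20 → [8, 10, 12, 14, 16, 18, 20]
sum = 98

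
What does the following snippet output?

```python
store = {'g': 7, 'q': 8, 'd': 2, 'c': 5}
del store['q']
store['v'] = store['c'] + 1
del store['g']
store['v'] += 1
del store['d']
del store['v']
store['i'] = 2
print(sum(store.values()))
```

7

del 'q' → {'g': 7, 'd': 2, 'c': 5}
store['v'] = store['c']+1 = 6 → {'g': 7, 'd': 2, 'c': 5, 'v': 6}
del 'g' → {'d': 2, 'c': 5, 'v': 6}
store['v'] = 6+1 = 7 → {'d': 2, 'c': 5, 'v': 7}
del 'd' → {'c': 5, 'v': 7}
del 'v' → {'c': 5}
store['i'] = 2 → {'c': 5, 'i': 2}
sum of values = 7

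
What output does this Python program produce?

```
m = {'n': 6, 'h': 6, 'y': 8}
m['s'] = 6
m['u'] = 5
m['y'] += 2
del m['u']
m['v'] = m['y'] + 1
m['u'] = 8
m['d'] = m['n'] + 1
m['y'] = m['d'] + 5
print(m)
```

{'n': 6, 'h': 6, 'y': 12, 's': 6, 'v': 11, 'u': 8, 'd': 7}

m['s'] = 6 → {'n': 6, 'h': 6, 'y': 8, 's': 6}
m['u'] = 5 → {'n': 6, 'h': 6, 'y': 8, 's': 6, 'u': 5}
m['y'] = 8+2 = 10 → {'n': 6, 'h': 6, 'y': 10, 's': 6, 'u': 5}
del 'u' → {'n': 6, 'h': 6, 'y': 10, 's': 6}
m['v'] = m['y']+1 = 11 → {'n': 6, 'h': 6, 'y': 10, 's': 6, 'v': 11}
m['u'] = 8 → {'n': 6, 'h': 6, 'y': 10, 's': 6, 'v': 11, 'u': 8}
m['d'] = m['n']+1 = 7 → {'n': 6, 'h': 6, 'y': 10, 's': 6, 'v': 11, 'u': 8, 'd': 7}
m['y'] = m['d']+5 = 12 → {'n': 6, 'h': 6, 'y': 12, 's': 6, 'v': 11, 'u': 8, 'd': 7}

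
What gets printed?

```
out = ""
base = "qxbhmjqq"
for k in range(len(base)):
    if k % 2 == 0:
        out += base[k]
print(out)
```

qbmq

k=0: add 'q' → 'q'
k=1: skip
k=2: add 'b' → 'qb'
k=3: skip
k=4: add 'm' → 'qbm'
k=5: skip
k=6: add 'q' → 'qbmq'
k=7: skip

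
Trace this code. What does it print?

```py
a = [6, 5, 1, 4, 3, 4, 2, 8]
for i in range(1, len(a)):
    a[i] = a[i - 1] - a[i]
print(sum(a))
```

-49

i=1: a[1] = 6-5 = 1 → [6, 1, 1, 4, 3, 4, 2, 8]
i=2: a[2] = 1-1 = 0 → [6, 1, 0, 4, 3, 4, 2, 8]
i=3: a[3] = 0-4 = -4 → [6, 1, 0, -4, 3, 4, 2, 8]
i=4: a[4] = (-4)-3 = -7 → [6, 1, 0, -4, -7, 4, 2, 8]
i=5: a[5] = (-7)-4 = -11 → [6, 1, 0, -4, -7, -11, 2, 8]
i=6: a[6] = (-11)-2 = -13 → [6, 1, 0, -4, -7, -11, -13, 8]
i=7: a[7] = (-13)-8 = -21 → [6, 1, 0, -4, -7, -11, -13, -21]
sum = -49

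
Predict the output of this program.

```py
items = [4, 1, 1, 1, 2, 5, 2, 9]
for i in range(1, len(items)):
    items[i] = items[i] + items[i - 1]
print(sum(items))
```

i=1: items[1] = 1+4 = 5 → [4, 5, 1, 1, 2, 5, 2, 9]
i=2: items[2] = 1+5 = 6 → [4, 5, 6, 1, 2, 5, 2, 9]
i=3: items[3] = 1+6 = 7 → [4, 5, 6, 7, 2, 5, 2, 9]
i=4: items[4] = 2+7 = 9 → [4, 5, 6, 7, 9, 5, 2, 9]
i=5: items[5] = 5+9 = 14 → [4, 5, 6, 7, 9, 14, 2, 9]
i=6: items[6] = 2+14 = 16 → [4, 5, 6, 7, 9, 14, 16, 9]
i=7: items[7] = 9+16 = 25 → [4, 5, 6, 7, 9, 14, 16, 25]
sum = 86

86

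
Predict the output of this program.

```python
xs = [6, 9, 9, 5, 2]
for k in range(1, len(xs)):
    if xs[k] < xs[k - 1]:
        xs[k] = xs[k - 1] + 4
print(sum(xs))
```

k=1: 9>=6, unchanged → [6, 9, 9, 5, 2]
k=2: 9>=9, unchanged → [6, 9, 9, 5, 2]
k=3: 5<9, xs[3] = 9+4 = 13 → [6, 9, 9, 13, 2]
k=4: 2<13, xs[4] = 13+4 = 17 → [6, 9, 9, 13, 17]
sum = 54

54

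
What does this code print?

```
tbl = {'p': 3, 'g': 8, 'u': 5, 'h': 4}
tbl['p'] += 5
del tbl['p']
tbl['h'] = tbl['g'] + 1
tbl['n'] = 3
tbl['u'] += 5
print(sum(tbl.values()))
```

30

tbl['p'] = 3+5 = 8 → {'p': 8, 'g': 8, 'u': 5, 'h': 4}
del 'p' → {'g': 8, 'u': 5, 'h': 4}
tbl['h'] = tbl['g']+1 = 9 → {'g': 8, 'u': 5, 'h': 9}
tbl['n'] = 3 → {'g': 8, 'u': 5, 'h': 9, 'n': 3}
tbl['u'] = 5+5 = 10 → {'g': 8, 'u': 10, 'h': 9, 'n': 3}
sum of values = 30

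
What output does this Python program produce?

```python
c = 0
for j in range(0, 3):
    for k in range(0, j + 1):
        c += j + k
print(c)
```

j=0,k=0: c = 0+0 = 0
j=1,k=0: c = 0+1 = 1
j=1,k=1: c = 1+2 = 3
j=2,k=0: c = 3+2 = 5
j=2,k=1: c = 5+3 = 8
j=2,k=2: c = 8+4 = 12

12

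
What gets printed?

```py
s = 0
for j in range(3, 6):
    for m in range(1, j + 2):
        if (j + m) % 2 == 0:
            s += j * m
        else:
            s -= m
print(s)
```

54

j=3,m=1: even sum, s = 0+3 = 3
j=3,m=2: odd sum, s = 3-2 = 1
j=3,m=3: even sum, s = 1+9 = 10
j=3,m=4: odd sum, s = 10-4 = 6
j=4,m=1: odd sum, s = 6-1 = 5
j=4,m=2: even sum, s = 5+8 = 13
j=4,m=3: odd sum, s = 13-3 = 10
j=4,m=4: even sum, s = 10+16 = 26
j=4,m=5: odd sum, s = 26-5 = 21
j=5,m=1: even sum, s = 21+5 = 26
j=5,m=2: odd sum, s = 26-2 = 24
j=5,m=3: even sum, s = 24+15 = 39
j=5,m=4: odd sum, s = 39-4 = 35
j=5,m=5: even sum, s = 35+25 = 60
j=5,m=6: odd sum, s = 60-6 = 54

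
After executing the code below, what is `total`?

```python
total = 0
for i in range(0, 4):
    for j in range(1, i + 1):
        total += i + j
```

i=1,j=1: total = 0+2 = 2
i=2,j=1: total = 2+3 = 5
i=2,j=2: total = 5+4 = 9
i=3,j=1: total = 9+4 = 13
i=3,j=2: total = 13+5 = 18
i=3,j=3: total = 18+6 = 24

24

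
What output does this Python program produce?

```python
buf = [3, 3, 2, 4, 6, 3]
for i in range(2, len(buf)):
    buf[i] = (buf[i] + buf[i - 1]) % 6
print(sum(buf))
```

17

i=2: buf[2] = (2+3)%6 = 5 → [3, 3, 5, 4, 6, 3]
i=3: buf[3] = (4+5)%6 = 3 → [3, 3, 5, 3, 6, 3]
i=4: buf[4] = (6+3)%6 = 3 → [3, 3, 5, 3, 3, 3]
i=5: buf[5] = (3+3)%6 = 0 → [3, 3, 5, 3, 3, 0]
sum = 17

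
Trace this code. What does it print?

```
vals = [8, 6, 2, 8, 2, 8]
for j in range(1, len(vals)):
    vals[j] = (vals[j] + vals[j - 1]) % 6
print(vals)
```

j=1: vals[1] = (6+8)%6 = 2 → [8, 2, 2, 8, 2, 8]
j=2: vals[2] = (2+2)%6 = 4 → [8, 2, 4, 8, 2, 8]
j=3: vals[3] = (8+4)%6 = 0 → [8, 2, 4, 0, 2, 8]
j=4: vals[4] = (2+0)%6 = 2 → [8, 2, 4, 0, 2, 8]
j=5: vals[5] = (8+2)%6 = 4 → [8, 2, 4, 0, 2, 4]

[8, 2, 4, 0, 2, 4]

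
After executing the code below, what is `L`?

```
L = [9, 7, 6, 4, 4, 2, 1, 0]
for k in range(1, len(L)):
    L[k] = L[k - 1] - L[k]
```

[9, 2, -4, -8, -12, -14, -15, -15]

k=1: L[1] = 9-7 = 2 → [9, 2, 6, 4, 4, 2, 1, 0]
k=2: L[2] = 2-6 = -4 → [9, 2, -4, 4, 4, 2, 1, 0]
k=3: L[3] = (-4)-4 = -8 → [9, 2, -4, -8, 4, 2, 1, 0]
k=4: L[4] = (-8)-4 = -12 → [9, 2, -4, -8, -12, 2, 1, 0]
k=5: L[5] = (-12)-2 = -14 → [9, 2, -4, -8, -12, -14, 1, 0]
k=6: L[6] = (-14)-1 = -15 → [9, 2, -4, -8, -12, -14, -15, 0]
k=7: L[7] = (-15)-0 = -15 → [9, 2, -4, -8, -12, -14, -15, -15]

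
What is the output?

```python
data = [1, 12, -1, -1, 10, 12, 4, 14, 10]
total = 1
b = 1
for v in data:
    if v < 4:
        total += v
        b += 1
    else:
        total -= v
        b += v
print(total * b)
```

-4092

v=1: <4, total = 1+1 = 2; b=2
v=12: not <4, total = 2-12 = -10; b=14
v=-1: <4, total = (-10)+(-1) = -11; b=15
v=-1: <4, total = (-11)+(-1) = -12; b=16
v=10: not <4, total = (-12)-10 = -22; b=26
v=12: not <4, total = (-22)-12 = -34; b=38
v=4: not <4, total = (-34)-4 = -38; b=42
v=14: not <4, total = (-38)-14 = -52; b=56
v=10: not <4, total = (-52)-10 = -62; b=66
total*b = (-62)*66 = -4092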